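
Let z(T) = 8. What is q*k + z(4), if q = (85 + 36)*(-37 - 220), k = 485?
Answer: -15082037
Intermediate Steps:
q = -31097 (q = 121*(-257) = -31097)
q*k + z(4) = -31097*485 + 8 = -15082045 + 8 = -15082037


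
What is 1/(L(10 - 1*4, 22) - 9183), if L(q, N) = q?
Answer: -1/9177 ≈ -0.00010897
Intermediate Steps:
1/(L(10 - 1*4, 22) - 9183) = 1/((10 - 1*4) - 9183) = 1/((10 - 4) - 9183) = 1/(6 - 9183) = 1/(-9177) = -1/9177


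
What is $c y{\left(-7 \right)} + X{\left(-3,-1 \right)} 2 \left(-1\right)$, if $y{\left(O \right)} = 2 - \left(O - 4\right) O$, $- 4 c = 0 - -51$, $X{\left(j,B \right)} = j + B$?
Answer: $\frac{3857}{4} \approx 964.25$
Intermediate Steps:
$X{\left(j,B \right)} = B + j$
$c = - \frac{51}{4}$ ($c = - \frac{0 - -51}{4} = - \frac{0 + 51}{4} = \left(- \frac{1}{4}\right) 51 = - \frac{51}{4} \approx -12.75$)
$y{\left(O \right)} = 2 - O \left(-4 + O\right)$ ($y{\left(O \right)} = 2 - \left(-4 + O\right) O = 2 - O \left(-4 + O\right)$)
$c y{\left(-7 \right)} + X{\left(-3,-1 \right)} 2 \left(-1\right) = - \frac{51 \left(2 - \left(-7\right)^{2} + 4 \left(-7\right)\right)}{4} + \left(-1 - 3\right) 2 \left(-1\right) = - \frac{51 \left(2 - 49 - 28\right)}{4} + \left(-4\right) 2 \left(-1\right) = - \frac{51 \left(2 - 49 - 28\right)}{4} - -8 = \left(- \frac{51}{4}\right) \left(-75\right) + 8 = \frac{3825}{4} + 8 = \frac{3857}{4}$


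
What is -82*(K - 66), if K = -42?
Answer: 8856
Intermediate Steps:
-82*(K - 66) = -82*(-42 - 66) = -82*(-108) = 8856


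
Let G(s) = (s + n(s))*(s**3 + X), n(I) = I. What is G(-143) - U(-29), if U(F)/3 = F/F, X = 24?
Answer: 836316335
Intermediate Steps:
G(s) = 2*s*(24 + s**3) (G(s) = (s + s)*(s**3 + 24) = (2*s)*(24 + s**3) = 2*s*(24 + s**3))
U(F) = 3 (U(F) = 3*(F/F) = 3*1 = 3)
G(-143) - U(-29) = 2*(-143)*(24 + (-143)**3) - 1*3 = 2*(-143)*(24 - 2924207) - 3 = 2*(-143)*(-2924183) - 3 = 836316338 - 3 = 836316335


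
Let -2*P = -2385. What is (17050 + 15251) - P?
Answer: 62217/2 ≈ 31109.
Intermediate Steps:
P = 2385/2 (P = -1/2*(-2385) = 2385/2 ≈ 1192.5)
(17050 + 15251) - P = (17050 + 15251) - 1*2385/2 = 32301 - 2385/2 = 62217/2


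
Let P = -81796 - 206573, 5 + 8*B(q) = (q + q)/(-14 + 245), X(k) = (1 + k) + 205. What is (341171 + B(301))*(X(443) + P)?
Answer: -3239333922725/33 ≈ -9.8162e+10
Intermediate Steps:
X(k) = 206 + k
B(q) = -5/8 + q/924 (B(q) = -5/8 + ((q + q)/(-14 + 245))/8 = -5/8 + ((2*q)/231)/8 = -5/8 + ((2*q)*(1/231))/8 = -5/8 + (2*q/231)/8 = -5/8 + q/924)
P = -288369
(341171 + B(301))*(X(443) + P) = (341171 + (-5/8 + (1/924)*301))*((206 + 443) - 288369) = (341171 + (-5/8 + 43/132))*(649 - 288369) = (341171 - 79/264)*(-287720) = (90069065/264)*(-287720) = -3239333922725/33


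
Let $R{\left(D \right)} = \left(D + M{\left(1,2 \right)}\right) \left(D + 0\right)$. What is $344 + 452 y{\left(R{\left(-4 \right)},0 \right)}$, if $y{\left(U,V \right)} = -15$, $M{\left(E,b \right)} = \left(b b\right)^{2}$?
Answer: $-6436$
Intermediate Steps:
$M{\left(E,b \right)} = b^{4}$ ($M{\left(E,b \right)} = \left(b^{2}\right)^{2} = b^{4}$)
$R{\left(D \right)} = D \left(16 + D\right)$ ($R{\left(D \right)} = \left(D + 2^{4}\right) \left(D + 0\right) = \left(D + 16\right) D = \left(16 + D\right) D = D \left(16 + D\right)$)
$344 + 452 y{\left(R{\left(-4 \right)},0 \right)} = 344 + 452 \left(-15\right) = 344 - 6780 = -6436$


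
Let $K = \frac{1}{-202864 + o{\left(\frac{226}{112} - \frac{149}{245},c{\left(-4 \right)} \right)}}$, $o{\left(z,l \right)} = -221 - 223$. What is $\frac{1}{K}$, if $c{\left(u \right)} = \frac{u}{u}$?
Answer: $-203308$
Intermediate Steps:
$c{\left(u \right)} = 1$
$o{\left(z,l \right)} = -444$ ($o{\left(z,l \right)} = -221 - 223 = -444$)
$K = - \frac{1}{203308}$ ($K = \frac{1}{-202864 - 444} = \frac{1}{-203308} = - \frac{1}{203308} \approx -4.9186 \cdot 10^{-6}$)
$\frac{1}{K} = \frac{1}{- \frac{1}{203308}} = -203308$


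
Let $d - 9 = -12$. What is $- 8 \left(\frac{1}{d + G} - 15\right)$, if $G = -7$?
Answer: $\frac{604}{5} \approx 120.8$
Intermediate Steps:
$d = -3$ ($d = 9 - 12 = -3$)
$- 8 \left(\frac{1}{d + G} - 15\right) = - 8 \left(\frac{1}{-3 - 7} - 15\right) = - 8 \left(\frac{1}{-10} - 15\right) = - 8 \left(- \frac{1}{10} - 15\right) = \left(-8\right) \left(- \frac{151}{10}\right) = \frac{604}{5}$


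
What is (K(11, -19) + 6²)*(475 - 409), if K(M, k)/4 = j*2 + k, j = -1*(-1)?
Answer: -2112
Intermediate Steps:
j = 1
K(M, k) = 8 + 4*k (K(M, k) = 4*(1*2 + k) = 4*(2 + k) = 8 + 4*k)
(K(11, -19) + 6²)*(475 - 409) = ((8 + 4*(-19)) + 6²)*(475 - 409) = ((8 - 76) + 36)*66 = (-68 + 36)*66 = -32*66 = -2112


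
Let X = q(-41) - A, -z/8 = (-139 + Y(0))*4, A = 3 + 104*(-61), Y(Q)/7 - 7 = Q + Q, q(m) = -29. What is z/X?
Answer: 120/263 ≈ 0.45627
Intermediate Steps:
Y(Q) = 49 + 14*Q (Y(Q) = 49 + 7*(Q + Q) = 49 + 7*(2*Q) = 49 + 14*Q)
A = -6341 (A = 3 - 6344 = -6341)
z = 2880 (z = -8*(-139 + (49 + 14*0))*4 = -8*(-139 + (49 + 0))*4 = -8*(-139 + 49)*4 = -(-720)*4 = -8*(-360) = 2880)
X = 6312 (X = -29 - 1*(-6341) = -29 + 6341 = 6312)
z/X = 2880/6312 = 2880*(1/6312) = 120/263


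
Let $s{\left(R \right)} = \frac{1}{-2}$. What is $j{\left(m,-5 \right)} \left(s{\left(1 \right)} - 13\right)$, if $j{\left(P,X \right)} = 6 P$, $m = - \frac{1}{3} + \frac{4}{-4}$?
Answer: $108$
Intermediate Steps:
$m = - \frac{4}{3}$ ($m = \left(-1\right) \frac{1}{3} + 4 \left(- \frac{1}{4}\right) = - \frac{1}{3} - 1 = - \frac{4}{3} \approx -1.3333$)
$s{\left(R \right)} = - \frac{1}{2}$
$j{\left(m,-5 \right)} \left(s{\left(1 \right)} - 13\right) = 6 \left(- \frac{4}{3}\right) \left(- \frac{1}{2} - 13\right) = \left(-8\right) \left(- \frac{27}{2}\right) = 108$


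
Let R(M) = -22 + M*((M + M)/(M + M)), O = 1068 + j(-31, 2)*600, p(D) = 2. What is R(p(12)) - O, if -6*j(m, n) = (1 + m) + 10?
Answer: -3088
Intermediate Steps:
j(m, n) = -11/6 - m/6 (j(m, n) = -((1 + m) + 10)/6 = -(11 + m)/6 = -11/6 - m/6)
O = 3068 (O = 1068 + (-11/6 - ⅙*(-31))*600 = 1068 + (-11/6 + 31/6)*600 = 1068 + (10/3)*600 = 1068 + 2000 = 3068)
R(M) = -22 + M (R(M) = -22 + M*((2*M)/((2*M))) = -22 + M*((2*M)*(1/(2*M))) = -22 + M*1 = -22 + M)
R(p(12)) - O = (-22 + 2) - 1*3068 = -20 - 3068 = -3088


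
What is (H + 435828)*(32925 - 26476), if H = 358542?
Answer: 5122892130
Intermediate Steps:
(H + 435828)*(32925 - 26476) = (358542 + 435828)*(32925 - 26476) = 794370*6449 = 5122892130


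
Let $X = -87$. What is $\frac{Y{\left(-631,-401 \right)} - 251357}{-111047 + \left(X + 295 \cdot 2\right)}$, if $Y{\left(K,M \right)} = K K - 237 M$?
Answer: $- \frac{241841}{110544} \approx -2.1877$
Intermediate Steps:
$Y{\left(K,M \right)} = K^{2} - 237 M$
$\frac{Y{\left(-631,-401 \right)} - 251357}{-111047 + \left(X + 295 \cdot 2\right)} = \frac{\left(\left(-631\right)^{2} - -95037\right) - 251357}{-111047 + \left(-87 + 295 \cdot 2\right)} = \frac{\left(398161 + 95037\right) - 251357}{-111047 + \left(-87 + 590\right)} = \frac{493198 - 251357}{-111047 + 503} = \frac{241841}{-110544} = 241841 \left(- \frac{1}{110544}\right) = - \frac{241841}{110544}$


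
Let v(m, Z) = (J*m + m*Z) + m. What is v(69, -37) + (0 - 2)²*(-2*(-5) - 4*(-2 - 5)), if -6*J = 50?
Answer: -2907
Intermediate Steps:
J = -25/3 (J = -⅙*50 = -25/3 ≈ -8.3333)
v(m, Z) = -22*m/3 + Z*m (v(m, Z) = (-25*m/3 + m*Z) + m = (-25*m/3 + Z*m) + m = -22*m/3 + Z*m)
v(69, -37) + (0 - 2)²*(-2*(-5) - 4*(-2 - 5)) = (⅓)*69*(-22 + 3*(-37)) + (0 - 2)²*(-2*(-5) - 4*(-2 - 5)) = (⅓)*69*(-22 - 111) + (-2)²*(10 - 4*(-7)) = (⅓)*69*(-133) + 4*(10 + 28) = -3059 + 4*38 = -3059 + 152 = -2907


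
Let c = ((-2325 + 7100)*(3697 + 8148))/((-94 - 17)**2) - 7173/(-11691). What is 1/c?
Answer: 5334993/24493699154 ≈ 0.00021781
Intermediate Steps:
c = 24493699154/5334993 (c = (4775*11845)/((-111)**2) - 7173*(-1/11691) = 56559875/12321 + 797/1299 = 24493699154/5334993 ≈ 4591.1)
1/c = 1/(24493699154/5334993) = 5334993/24493699154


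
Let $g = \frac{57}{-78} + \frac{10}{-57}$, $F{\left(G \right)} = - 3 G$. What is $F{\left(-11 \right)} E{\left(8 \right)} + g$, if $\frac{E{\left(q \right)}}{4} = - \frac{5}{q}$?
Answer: $- \frac{61804}{741} \approx -83.406$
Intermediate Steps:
$g = - \frac{1343}{1482}$ ($g = 57 \left(- \frac{1}{78}\right) + 10 \left(- \frac{1}{57}\right) = - \frac{19}{26} - \frac{10}{57} = - \frac{1343}{1482} \approx -0.90621$)
$E{\left(q \right)} = - \frac{20}{q}$ ($E{\left(q \right)} = 4 \left(- \frac{5}{q}\right) = - \frac{20}{q}$)
$F{\left(-11 \right)} E{\left(8 \right)} + g = \left(-3\right) \left(-11\right) \left(- \frac{20}{8}\right) - \frac{1343}{1482} = 33 \left(\left(-20\right) \frac{1}{8}\right) - \frac{1343}{1482} = 33 \left(- \frac{5}{2}\right) - \frac{1343}{1482} = - \frac{165}{2} - \frac{1343}{1482} = - \frac{61804}{741}$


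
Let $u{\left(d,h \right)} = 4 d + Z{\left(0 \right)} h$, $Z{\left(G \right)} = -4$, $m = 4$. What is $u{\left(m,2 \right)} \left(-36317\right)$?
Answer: $-290536$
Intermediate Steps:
$u{\left(d,h \right)} = - 4 h + 4 d$ ($u{\left(d,h \right)} = 4 d - 4 h = - 4 h + 4 d$)
$u{\left(m,2 \right)} \left(-36317\right) = \left(\left(-4\right) 2 + 4 \cdot 4\right) \left(-36317\right) = \left(-8 + 16\right) \left(-36317\right) = 8 \left(-36317\right) = -290536$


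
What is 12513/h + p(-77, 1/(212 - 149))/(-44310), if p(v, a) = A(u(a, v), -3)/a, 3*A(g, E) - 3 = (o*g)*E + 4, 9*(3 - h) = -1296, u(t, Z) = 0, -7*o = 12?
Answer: 8800467/103390 ≈ 85.119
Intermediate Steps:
o = -12/7 (o = -⅐*12 = -12/7 ≈ -1.7143)
h = 147 (h = 3 - ⅑*(-1296) = 3 + 144 = 147)
A(g, E) = 7/3 - 4*E*g/7 (A(g, E) = 1 + ((-12*g/7)*E + 4)/3 = 1 + (-12*E*g/7 + 4)/3 = 1 + (4 - 12*E*g/7)/3 = 1 + (4/3 - 4*E*g/7) = 7/3 - 4*E*g/7)
p(v, a) = 7/(3*a) (p(v, a) = (7/3 - 4/7*(-3)*0)/a = (7/3 + 0)/a = 7/(3*a))
12513/h + p(-77, 1/(212 - 149))/(-44310) = 12513/147 + (7/(3*(1/(212 - 149))))/(-44310) = 12513*(1/147) + (7/(3*(1/63)))*(-1/44310) = 4171/49 + (7/(3*(1/63)))*(-1/44310) = 4171/49 + ((7/3)*63)*(-1/44310) = 4171/49 + 147*(-1/44310) = 4171/49 - 7/2110 = 8800467/103390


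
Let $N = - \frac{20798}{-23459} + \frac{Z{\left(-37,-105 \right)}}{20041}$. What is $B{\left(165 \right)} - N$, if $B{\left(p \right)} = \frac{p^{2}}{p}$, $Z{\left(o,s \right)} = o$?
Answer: $\frac{77157455400}{470141819} \approx 164.12$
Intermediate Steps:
$N = \frac{415944735}{470141819}$ ($N = - \frac{20798}{-23459} - \frac{37}{20041} = \left(-20798\right) \left(- \frac{1}{23459}\right) - \frac{37}{20041} = \frac{20798}{23459} - \frac{37}{20041} = \frac{415944735}{470141819} \approx 0.88472$)
$B{\left(p \right)} = p$
$B{\left(165 \right)} - N = 165 - \frac{415944735}{470141819} = \frac{77157455400}{470141819}$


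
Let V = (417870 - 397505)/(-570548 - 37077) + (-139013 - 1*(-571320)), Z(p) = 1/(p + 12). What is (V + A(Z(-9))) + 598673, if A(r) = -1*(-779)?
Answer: 125384508402/121525 ≈ 1.0318e+6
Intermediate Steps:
Z(p) = 1/(12 + p)
A(r) = 779
V = 52536104102/121525 (V = 20365/(-607625) + (-139013 + 571320) = 20365*(-1/607625) + 432307 = -4073/121525 + 432307 = 52536104102/121525 ≈ 4.3231e+5)
(V + A(Z(-9))) + 598673 = (52536104102/121525 + 779) + 598673 = 52630772077/121525 + 598673 = 125384508402/121525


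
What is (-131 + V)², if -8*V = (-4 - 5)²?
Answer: 1274641/64 ≈ 19916.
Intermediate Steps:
V = -81/8 (V = -(-4 - 5)²/8 = -⅛*(-9)² = -⅛*81 = -81/8 ≈ -10.125)
(-131 + V)² = (-131 - 81/8)² = (-1129/8)² = 1274641/64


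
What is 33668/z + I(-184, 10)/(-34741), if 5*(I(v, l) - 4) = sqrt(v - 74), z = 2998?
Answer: 584823998/52076759 - I*sqrt(258)/173705 ≈ 11.23 - 9.2469e-5*I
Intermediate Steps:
I(v, l) = 4 + sqrt(-74 + v)/5 (I(v, l) = 4 + sqrt(v - 74)/5 = 4 + sqrt(-74 + v)/5)
33668/z + I(-184, 10)/(-34741) = 33668/2998 + (4 + sqrt(-74 - 184)/5)/(-34741) = 33668*(1/2998) + (4 + sqrt(-258)/5)*(-1/34741) = 16834/1499 + (4 + (I*sqrt(258))/5)*(-1/34741) = 16834/1499 + (4 + I*sqrt(258)/5)*(-1/34741) = 16834/1499 + (-4/34741 - I*sqrt(258)/173705) = 584823998/52076759 - I*sqrt(258)/173705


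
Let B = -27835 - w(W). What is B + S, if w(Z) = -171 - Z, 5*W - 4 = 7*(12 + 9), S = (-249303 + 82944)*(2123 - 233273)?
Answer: 192269276081/5 ≈ 3.8454e+10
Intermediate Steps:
S = 38453882850 (S = -166359*(-231150) = 38453882850)
W = 151/5 (W = ⅘ + (7*(12 + 9))/5 = ⅘ + (7*21)/5 = ⅘ + (⅕)*147 = ⅘ + 147/5 = 151/5 ≈ 30.200)
B = -138169/5 (B = -27835 - (-171 - 1*151/5) = -27835 - (-171 - 151/5) = -27835 - 1*(-1006/5) = -27835 + 1006/5 = -138169/5 ≈ -27634.)
B + S = -138169/5 + 38453882850 = 192269276081/5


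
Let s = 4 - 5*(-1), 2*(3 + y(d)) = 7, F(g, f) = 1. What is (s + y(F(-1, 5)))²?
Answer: 361/4 ≈ 90.250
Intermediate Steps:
y(d) = ½ (y(d) = -3 + (½)*7 = -3 + 7/2 = ½)
s = 9 (s = 4 + 5 = 9)
(s + y(F(-1, 5)))² = (9 + ½)² = (19/2)² = 361/4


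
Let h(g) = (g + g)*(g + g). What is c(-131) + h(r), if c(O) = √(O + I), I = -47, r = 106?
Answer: 44944 + I*√178 ≈ 44944.0 + 13.342*I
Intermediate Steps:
h(g) = 4*g² (h(g) = (2*g)*(2*g) = 4*g²)
c(O) = √(-47 + O) (c(O) = √(O - 47) = √(-47 + O))
c(-131) + h(r) = √(-47 - 131) + 4*106² = √(-178) + 4*11236 = I*√178 + 44944 = 44944 + I*√178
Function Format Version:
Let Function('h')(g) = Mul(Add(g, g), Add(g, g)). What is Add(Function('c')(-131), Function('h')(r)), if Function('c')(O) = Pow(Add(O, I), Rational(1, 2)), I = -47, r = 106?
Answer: Add(44944, Mul(I, Pow(178, Rational(1, 2)))) ≈ Add(44944., Mul(13.342, I))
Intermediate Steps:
Function('h')(g) = Mul(4, Pow(g, 2)) (Function('h')(g) = Mul(Mul(2, g), Mul(2, g)) = Mul(4, Pow(g, 2)))
Function('c')(O) = Pow(Add(-47, O), Rational(1, 2)) (Function('c')(O) = Pow(Add(O, -47), Rational(1, 2)) = Pow(Add(-47, O), Rational(1, 2)))
Add(Function('c')(-131), Function('h')(r)) = Add(Pow(Add(-47, -131), Rational(1, 2)), Mul(4, Pow(106, 2))) = Add(Pow(-178, Rational(1, 2)), Mul(4, 11236)) = Add(Mul(I, Pow(178, Rational(1, 2))), 44944) = Add(44944, Mul(I, Pow(178, Rational(1, 2))))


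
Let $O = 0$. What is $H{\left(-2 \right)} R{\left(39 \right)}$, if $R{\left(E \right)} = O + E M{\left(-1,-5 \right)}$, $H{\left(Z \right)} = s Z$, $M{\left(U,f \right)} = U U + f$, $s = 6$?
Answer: $1872$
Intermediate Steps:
$M{\left(U,f \right)} = f + U^{2}$ ($M{\left(U,f \right)} = U^{2} + f = f + U^{2}$)
$H{\left(Z \right)} = 6 Z$
$R{\left(E \right)} = - 4 E$ ($R{\left(E \right)} = 0 + E \left(-5 + \left(-1\right)^{2}\right) = 0 + E \left(-5 + 1\right) = 0 + E \left(-4\right) = 0 - 4 E = - 4 E$)
$H{\left(-2 \right)} R{\left(39 \right)} = 6 \left(-2\right) \left(\left(-4\right) 39\right) = \left(-12\right) \left(-156\right) = 1872$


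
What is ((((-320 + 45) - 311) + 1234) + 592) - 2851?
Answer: -1611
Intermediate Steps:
((((-320 + 45) - 311) + 1234) + 592) - 2851 = (((-275 - 311) + 1234) + 592) - 2851 = ((-586 + 1234) + 592) - 2851 = (648 + 592) - 2851 = 1240 - 2851 = -1611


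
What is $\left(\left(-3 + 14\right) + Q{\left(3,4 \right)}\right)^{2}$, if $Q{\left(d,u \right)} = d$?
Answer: $196$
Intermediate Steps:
$\left(\left(-3 + 14\right) + Q{\left(3,4 \right)}\right)^{2} = \left(\left(-3 + 14\right) + 3\right)^{2} = \left(11 + 3\right)^{2} = 14^{2} = 196$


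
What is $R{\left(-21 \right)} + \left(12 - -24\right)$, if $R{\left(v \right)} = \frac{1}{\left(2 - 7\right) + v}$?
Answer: $\frac{935}{26} \approx 35.962$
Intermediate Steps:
$R{\left(v \right)} = \frac{1}{-5 + v}$
$R{\left(-21 \right)} + \left(12 - -24\right) = \frac{1}{-5 - 21} + \left(12 - -24\right) = \frac{1}{-26} + \left(12 + 24\right) = - \frac{1}{26} + 36 = \frac{935}{26}$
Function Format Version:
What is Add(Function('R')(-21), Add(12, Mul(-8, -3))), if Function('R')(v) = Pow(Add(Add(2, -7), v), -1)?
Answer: Rational(935, 26) ≈ 35.962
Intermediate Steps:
Function('R')(v) = Pow(Add(-5, v), -1)
Add(Function('R')(-21), Add(12, Mul(-8, -3))) = Add(Pow(Add(-5, -21), -1), Add(12, Mul(-8, -3))) = Add(Pow(-26, -1), Add(12, 24)) = Add(Rational(-1, 26), 36) = Rational(935, 26)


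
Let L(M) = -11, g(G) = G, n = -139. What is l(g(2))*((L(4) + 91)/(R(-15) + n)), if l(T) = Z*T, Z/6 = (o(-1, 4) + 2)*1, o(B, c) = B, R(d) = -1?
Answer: -48/7 ≈ -6.8571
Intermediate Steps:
Z = 6 (Z = 6*((-1 + 2)*1) = 6*(1*1) = 6*1 = 6)
l(T) = 6*T
l(g(2))*((L(4) + 91)/(R(-15) + n)) = (6*2)*((-11 + 91)/(-1 - 139)) = 12*(80/(-140)) = 12*(80*(-1/140)) = 12*(-4/7) = -48/7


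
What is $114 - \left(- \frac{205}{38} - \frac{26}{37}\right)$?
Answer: $\frac{168857}{1406} \approx 120.1$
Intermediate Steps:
$114 - \left(- \frac{205}{38} - \frac{26}{37}\right) = 114 - - \frac{8573}{1406} = 114 + \left(\frac{205}{38} + \frac{26}{37}\right) = 114 + \frac{8573}{1406} = \frac{168857}{1406}$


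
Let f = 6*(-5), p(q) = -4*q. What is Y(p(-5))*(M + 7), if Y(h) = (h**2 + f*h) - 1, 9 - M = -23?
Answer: -7839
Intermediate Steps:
M = 32 (M = 9 - 1*(-23) = 9 + 23 = 32)
f = -30
Y(h) = -1 + h**2 - 30*h (Y(h) = (h**2 - 30*h) - 1 = -1 + h**2 - 30*h)
Y(p(-5))*(M + 7) = (-1 + (-4*(-5))**2 - (-120)*(-5))*(32 + 7) = (-1 + 20**2 - 30*20)*39 = (-1 + 400 - 600)*39 = -201*39 = -7839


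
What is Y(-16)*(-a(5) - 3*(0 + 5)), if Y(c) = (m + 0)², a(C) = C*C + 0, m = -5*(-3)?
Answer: -9000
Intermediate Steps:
m = 15
a(C) = C² (a(C) = C² + 0 = C²)
Y(c) = 225 (Y(c) = (15 + 0)² = 15² = 225)
Y(-16)*(-a(5) - 3*(0 + 5)) = 225*(-1*5² - 3*(0 + 5)) = 225*(-1*25 - 3*5) = 225*(-25 - 15) = 225*(-40) = -9000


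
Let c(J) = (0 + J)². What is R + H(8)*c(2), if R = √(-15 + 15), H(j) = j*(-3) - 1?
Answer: -100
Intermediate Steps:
H(j) = -1 - 3*j (H(j) = -3*j - 1 = -1 - 3*j)
c(J) = J²
R = 0 (R = √0 = 0)
R + H(8)*c(2) = 0 + (-1 - 3*8)*2² = 0 + (-1 - 24)*4 = 0 - 25*4 = 0 - 100 = -100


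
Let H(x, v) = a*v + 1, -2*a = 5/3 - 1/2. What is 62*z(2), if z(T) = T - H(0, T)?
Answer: 403/3 ≈ 134.33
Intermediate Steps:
a = -7/12 (a = -(5/3 - 1/2)/2 = -(5*(⅓) - 1*½)/2 = -(5/3 - ½)/2 = -½*7/6 = -7/12 ≈ -0.58333)
H(x, v) = 1 - 7*v/12 (H(x, v) = -7*v/12 + 1 = 1 - 7*v/12)
z(T) = -1 + 19*T/12 (z(T) = T - (1 - 7*T/12) = T + (-1 + 7*T/12) = -1 + 19*T/12)
62*z(2) = 62*(-1 + (19/12)*2) = 62*(-1 + 19/6) = 62*(13/6) = 403/3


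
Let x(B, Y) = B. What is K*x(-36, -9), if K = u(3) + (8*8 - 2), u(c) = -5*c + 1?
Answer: -1728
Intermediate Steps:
u(c) = 1 - 5*c
K = 48 (K = (1 - 5*3) + (8*8 - 2) = (1 - 15) + (64 - 2) = -14 + 62 = 48)
K*x(-36, -9) = 48*(-36) = -1728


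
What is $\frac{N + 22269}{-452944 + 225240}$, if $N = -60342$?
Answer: $\frac{38073}{227704} \approx 0.1672$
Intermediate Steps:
$\frac{N + 22269}{-452944 + 225240} = \frac{-60342 + 22269}{-452944 + 225240} = - \frac{38073}{-227704} = \left(-38073\right) \left(- \frac{1}{227704}\right) = \frac{38073}{227704}$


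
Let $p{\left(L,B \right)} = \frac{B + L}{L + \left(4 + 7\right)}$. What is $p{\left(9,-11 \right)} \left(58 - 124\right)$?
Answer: $\frac{33}{5} \approx 6.6$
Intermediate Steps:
$p{\left(L,B \right)} = \frac{B + L}{11 + L}$ ($p{\left(L,B \right)} = \frac{B + L}{L + 11} = \frac{B + L}{11 + L}$)
$p{\left(9,-11 \right)} \left(58 - 124\right) = \frac{-11 + 9}{11 + 9} \left(58 - 124\right) = \frac{1}{20} \left(-2\right) \left(-66\right) = \left(- \frac{1}{10}\right) \left(-66\right) = \frac{33}{5}$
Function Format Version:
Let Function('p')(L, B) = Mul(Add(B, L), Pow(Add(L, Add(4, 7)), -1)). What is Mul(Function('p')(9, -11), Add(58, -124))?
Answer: Rational(33, 5) ≈ 6.6000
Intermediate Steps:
Function('p')(L, B) = Mul(Pow(Add(11, L), -1), Add(B, L)) (Function('p')(L, B) = Mul(Add(B, L), Pow(Add(L, 11), -1)) = Mul(Add(B, L), Pow(Add(11, L), -1)) = Mul(Pow(Add(11, L), -1), Add(B, L)))
Mul(Function('p')(9, -11), Add(58, -124)) = Mul(Mul(Pow(Add(11, 9), -1), Add(-11, 9)), Add(58, -124)) = Mul(Mul(Pow(20, -1), -2), -66) = Mul(Mul(Rational(1, 20), -2), -66) = Mul(Rational(-1, 10), -66) = Rational(33, 5)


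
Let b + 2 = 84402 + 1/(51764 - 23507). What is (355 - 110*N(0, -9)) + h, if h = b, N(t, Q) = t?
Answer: 2394922036/28257 ≈ 84755.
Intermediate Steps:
b = 2384890801/28257 (b = -2 + (84402 + 1/(51764 - 23507)) = -2 + (84402 + 1/28257) = -2 + 2384947315/28257 = 2384890801/28257 ≈ 84400.)
h = 2384890801/28257 ≈ 84400.
(355 - 110*N(0, -9)) + h = (355 - 110*0) + 2384890801/28257 = (355 + 0) + 2384890801/28257 = 355 + 2384890801/28257 = 2394922036/28257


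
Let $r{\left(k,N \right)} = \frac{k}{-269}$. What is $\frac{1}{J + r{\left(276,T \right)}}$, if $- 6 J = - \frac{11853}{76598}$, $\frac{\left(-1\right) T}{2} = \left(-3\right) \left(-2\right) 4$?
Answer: $- \frac{41209724}{41219277} \approx -0.99977$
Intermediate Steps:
$T = -48$ ($T = - 2 \left(-3\right) \left(-2\right) 4 = - 2 \cdot 6 \cdot 4 = \left(-2\right) 24 = -48$)
$r{\left(k,N \right)} = - \frac{k}{269}$ ($r{\left(k,N \right)} = k \left(- \frac{1}{269}\right) = - \frac{k}{269}$)
$J = \frac{3951}{153196}$ ($J = - \frac{\left(-11853\right) \frac{1}{76598}}{6} = \left(- \frac{1}{6}\right) \left(- \frac{11853}{76598}\right) = \frac{3951}{153196} \approx 0.02579$)
$\frac{1}{J + r{\left(276,T \right)}} = \frac{1}{\frac{3951}{153196} - \frac{276}{269}} = \frac{1}{- \frac{41219277}{41209724}} = - \frac{41209724}{41219277}$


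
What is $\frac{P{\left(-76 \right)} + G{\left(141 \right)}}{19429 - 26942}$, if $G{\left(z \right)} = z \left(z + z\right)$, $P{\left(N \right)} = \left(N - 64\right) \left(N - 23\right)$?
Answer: $- \frac{53622}{7513} \approx -7.1372$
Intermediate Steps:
$P{\left(N \right)} = \left(-64 + N\right) \left(-23 + N\right)$
$G{\left(z \right)} = 2 z^{2}$ ($G{\left(z \right)} = z 2 z = 2 z^{2}$)
$\frac{P{\left(-76 \right)} + G{\left(141 \right)}}{19429 - 26942} = \frac{\left(1472 + \left(-76\right)^{2} - -6612\right) + 2 \cdot 141^{2}}{19429 - 26942} = \frac{\left(1472 + 5776 + 6612\right) + 2 \cdot 19881}{-7513} = \left(13860 + 39762\right) \left(- \frac{1}{7513}\right) = 53622 \left(- \frac{1}{7513}\right) = - \frac{53622}{7513}$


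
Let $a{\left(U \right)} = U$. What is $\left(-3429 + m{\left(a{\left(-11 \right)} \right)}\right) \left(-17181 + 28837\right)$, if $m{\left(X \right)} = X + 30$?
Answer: $-39746960$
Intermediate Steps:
$m{\left(X \right)} = 30 + X$
$\left(-3429 + m{\left(a{\left(-11 \right)} \right)}\right) \left(-17181 + 28837\right) = \left(-3429 + \left(30 - 11\right)\right) \left(-17181 + 28837\right) = \left(-3429 + 19\right) 11656 = \left(-3410\right) 11656 = -39746960$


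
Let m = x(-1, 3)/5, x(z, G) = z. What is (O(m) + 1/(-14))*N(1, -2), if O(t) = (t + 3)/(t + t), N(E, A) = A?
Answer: 99/7 ≈ 14.143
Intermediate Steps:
m = -⅕ (m = -1/5 = -1*⅕ = -⅕ ≈ -0.20000)
O(t) = (3 + t)/(2*t) (O(t) = (3 + t)/((2*t)) = (3 + t)*(1/(2*t)) = (3 + t)/(2*t))
(O(m) + 1/(-14))*N(1, -2) = ((3 - ⅕)/(2*(-⅕)) + 1/(-14))*(-2) = ((½)*(-5)*(14/5) - 1/14)*(-2) = (-7 - 1/14)*(-2) = -99/14*(-2) = 99/7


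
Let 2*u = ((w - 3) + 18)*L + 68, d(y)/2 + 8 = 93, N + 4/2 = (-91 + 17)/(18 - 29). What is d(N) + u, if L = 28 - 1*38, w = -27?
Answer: 264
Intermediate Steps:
L = -10 (L = 28 - 38 = -10)
N = 52/11 (N = -2 + (-91 + 17)/(18 - 29) = -2 - 74/(-11) = -2 - 74*(-1/11) = -2 + 74/11 = 52/11 ≈ 4.7273)
d(y) = 170 (d(y) = -16 + 2*93 = -16 + 186 = 170)
u = 94 (u = (((-27 - 3) + 18)*(-10) + 68)/2 = ((-30 + 18)*(-10) + 68)/2 = (-12*(-10) + 68)/2 = (120 + 68)/2 = (½)*188 = 94)
d(N) + u = 170 + 94 = 264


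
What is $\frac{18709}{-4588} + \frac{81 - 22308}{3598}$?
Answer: $- \frac{84646229}{8253812} \approx -10.255$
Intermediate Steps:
$\frac{18709}{-4588} + \frac{81 - 22308}{3598} = 18709 \left(- \frac{1}{4588}\right) + \left(81 - 22308\right) \frac{1}{3598} = - \frac{18709}{4588} - \frac{22227}{3598} = - \frac{84646229}{8253812}$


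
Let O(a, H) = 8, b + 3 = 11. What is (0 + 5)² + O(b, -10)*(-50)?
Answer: -375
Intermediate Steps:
b = 8 (b = -3 + 11 = 8)
(0 + 5)² + O(b, -10)*(-50) = (0 + 5)² + 8*(-50) = 5² - 400 = 25 - 400 = -375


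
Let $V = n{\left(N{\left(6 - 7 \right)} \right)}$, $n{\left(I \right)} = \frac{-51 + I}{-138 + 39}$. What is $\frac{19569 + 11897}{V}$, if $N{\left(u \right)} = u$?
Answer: $\frac{1557567}{26} \approx 59906.0$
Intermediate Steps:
$n{\left(I \right)} = \frac{17}{33} - \frac{I}{99}$ ($n{\left(I \right)} = \frac{-51 + I}{-99} = \left(-51 + I\right) \left(- \frac{1}{99}\right) = \frac{17}{33} - \frac{I}{99}$)
$V = \frac{52}{99}$ ($V = \frac{17}{33} - \frac{6 - 7}{99} = \frac{17}{33} - - \frac{1}{99} = \frac{17}{33} + \frac{1}{99} = \frac{52}{99} \approx 0.52525$)
$\frac{19569 + 11897}{V} = \frac{19569 + 11897}{\frac{52}{99}} = 31466 \cdot \frac{99}{52} = \frac{1557567}{26}$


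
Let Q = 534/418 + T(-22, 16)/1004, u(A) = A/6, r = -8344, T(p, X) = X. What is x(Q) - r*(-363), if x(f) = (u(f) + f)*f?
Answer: -50011733257235729/16511680086 ≈ -3.0289e+6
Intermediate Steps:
u(A) = A/6 (u(A) = A*(1/6) = A/6)
Q = 67853/52459 (Q = 534/418 + 16/1004 = 534*(1/418) + 16*(1/1004) = 267/209 + 4/251 = 67853/52459 ≈ 1.2934)
x(f) = 7*f**2/6 (x(f) = (f/6 + f)*f = (7*f/6)*f = 7*f**2/6)
x(Q) - r*(-363) = 7*(67853/52459)**2/6 - (-8344)*(-363) = (7/6)*(4604029609/2751946681) - 1*3028872 = 32228207263/16511680086 - 3028872 = -50011733257235729/16511680086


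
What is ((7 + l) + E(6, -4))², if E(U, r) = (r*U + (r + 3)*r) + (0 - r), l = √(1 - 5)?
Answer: 77 - 36*I ≈ 77.0 - 36.0*I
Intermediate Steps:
l = 2*I (l = √(-4) = 2*I ≈ 2.0*I)
E(U, r) = -r + U*r + r*(3 + r) (E(U, r) = (U*r + (3 + r)*r) - r = (U*r + r*(3 + r)) - r = -r + U*r + r*(3 + r))
((7 + l) + E(6, -4))² = ((7 + 2*I) - 4*(2 + 6 - 4))² = ((7 + 2*I) - 4*4)² = ((7 + 2*I) - 16)² = (-9 + 2*I)²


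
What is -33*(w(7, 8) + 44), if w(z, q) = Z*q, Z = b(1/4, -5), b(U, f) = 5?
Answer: -2772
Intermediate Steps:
Z = 5
w(z, q) = 5*q
-33*(w(7, 8) + 44) = -33*(5*8 + 44) = -33*(40 + 44) = -33*84 = -2772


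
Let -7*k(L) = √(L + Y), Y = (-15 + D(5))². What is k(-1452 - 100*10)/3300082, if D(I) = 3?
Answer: -I*√577/11550287 ≈ -2.0797e-6*I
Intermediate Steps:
Y = 144 (Y = (-15 + 3)² = (-12)² = 144)
k(L) = -√(144 + L)/7 (k(L) = -√(L + 144)/7 = -√(144 + L)/7)
k(-1452 - 100*10)/3300082 = -√(144 + (-1452 - 100*10))/7/3300082 = -√(144 + (-1452 - 1*1000))/7*(1/3300082) = -√(144 + (-1452 - 1000))/7*(1/3300082) = -√(144 - 2452)/7*(1/3300082) = -2*I*√577/7*(1/3300082) = -I*√577/11550287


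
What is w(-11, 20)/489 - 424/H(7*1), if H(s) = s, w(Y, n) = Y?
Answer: -207413/3423 ≈ -60.594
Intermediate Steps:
w(-11, 20)/489 - 424/H(7*1) = -11/489 - 424/(7*1) = -11*1/489 - 424/7 = -11/489 - 424*⅐ = -11/489 - 424/7 = -207413/3423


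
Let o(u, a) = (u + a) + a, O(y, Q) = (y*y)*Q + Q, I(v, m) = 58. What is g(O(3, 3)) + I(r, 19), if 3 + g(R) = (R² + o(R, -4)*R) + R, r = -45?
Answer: 1645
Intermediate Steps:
O(y, Q) = Q + Q*y² (O(y, Q) = y²*Q + Q = Q*y² + Q = Q + Q*y²)
o(u, a) = u + 2*a (o(u, a) = (a + u) + a = u + 2*a)
g(R) = -3 + R + R² + R*(-8 + R) (g(R) = -3 + ((R² + (R + 2*(-4))*R) + R) = -3 + ((R² + (R - 8)*R) + R) = -3 + ((R² + (-8 + R)*R) + R) = -3 + ((R² + R*(-8 + R)) + R) = -3 + (R + R² + R*(-8 + R)) = -3 + R + R² + R*(-8 + R))
g(O(3, 3)) + I(r, 19) = (-3 - 21*(1 + 3²) + 2*(3*(1 + 3²))²) + 58 = (-3 - 21*(1 + 9) + 2*(3*(1 + 9))²) + 58 = (-3 - 21*10 + 2*(3*10)²) + 58 = (-3 - 7*30 + 2*30²) + 58 = (-3 - 210 + 2*900) + 58 = (-3 - 210 + 1800) + 58 = 1587 + 58 = 1645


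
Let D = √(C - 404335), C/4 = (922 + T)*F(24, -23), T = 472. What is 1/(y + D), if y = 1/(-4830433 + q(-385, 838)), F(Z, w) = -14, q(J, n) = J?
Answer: -4830818/11257650212894868477 - 23336802549124*I*√482399/11257650212894868477 ≈ -4.2911e-13 - 0.0014398*I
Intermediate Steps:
C = -78064 (C = 4*((922 + 472)*(-14)) = 4*(1394*(-14)) = 4*(-19516) = -78064)
y = -1/4830818 (y = 1/(-4830433 - 385) = 1/(-4830818) = -1/4830818 ≈ -2.0700e-7)
D = I*√482399 (D = √(-78064 - 404335) = √(-482399) = I*√482399 ≈ 694.55*I)
1/(y + D) = 1/(-1/4830818 + I*√482399)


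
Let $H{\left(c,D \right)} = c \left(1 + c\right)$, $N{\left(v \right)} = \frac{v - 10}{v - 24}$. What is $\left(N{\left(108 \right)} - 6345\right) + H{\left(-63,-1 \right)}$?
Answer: $- \frac{14627}{6} \approx -2437.8$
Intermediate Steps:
$N{\left(v \right)} = \frac{-10 + v}{-24 + v}$
$\left(N{\left(108 \right)} - 6345\right) + H{\left(-63,-1 \right)} = \left(\frac{-10 + 108}{-24 + 108} - 6345\right) - 63 \left(1 - 63\right) = \left(\frac{1}{84} \cdot 98 - 6345\right) - -3906 = \left(\frac{1}{84} \cdot 98 - 6345\right) + 3906 = \left(\frac{7}{6} - 6345\right) + 3906 = - \frac{38063}{6} + 3906 = - \frac{14627}{6}$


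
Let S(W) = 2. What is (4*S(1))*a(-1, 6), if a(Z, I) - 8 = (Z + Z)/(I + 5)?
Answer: 688/11 ≈ 62.545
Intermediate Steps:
a(Z, I) = 8 + 2*Z/(5 + I) (a(Z, I) = 8 + (Z + Z)/(I + 5) = 8 + (2*Z)/(5 + I) = 8 + 2*Z/(5 + I))
(4*S(1))*a(-1, 6) = (4*2)*(2*(20 - 1 + 4*6)/(5 + 6)) = 8*(2*(20 - 1 + 24)/11) = 8*(2*(1/11)*43) = 8*(86/11) = 688/11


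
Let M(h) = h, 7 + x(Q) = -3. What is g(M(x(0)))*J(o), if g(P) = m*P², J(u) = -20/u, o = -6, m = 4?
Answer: 4000/3 ≈ 1333.3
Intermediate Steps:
x(Q) = -10 (x(Q) = -7 - 3 = -10)
g(P) = 4*P²
g(M(x(0)))*J(o) = (4*(-10)²)*(-20/(-6)) = (4*100)*(-20*(-⅙)) = 400*(10/3) = 4000/3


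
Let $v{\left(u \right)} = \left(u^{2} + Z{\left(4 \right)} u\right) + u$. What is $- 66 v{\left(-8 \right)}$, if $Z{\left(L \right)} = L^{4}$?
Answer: $131472$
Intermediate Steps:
$v{\left(u \right)} = u^{2} + 257 u$ ($v{\left(u \right)} = \left(u^{2} + 4^{4} u\right) + u = \left(u^{2} + 256 u\right) + u = u^{2} + 257 u$)
$- 66 v{\left(-8 \right)} = - 66 \left(- 8 \left(257 - 8\right)\right) = - 66 \left(\left(-8\right) 249\right) = \left(-66\right) \left(-1992\right) = 131472$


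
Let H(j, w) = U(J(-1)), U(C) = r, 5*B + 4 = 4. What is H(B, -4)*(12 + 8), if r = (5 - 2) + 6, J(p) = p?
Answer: 180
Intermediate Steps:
B = 0 (B = -⅘ + (⅕)*4 = -⅘ + ⅘ = 0)
r = 9 (r = 3 + 6 = 9)
U(C) = 9
H(j, w) = 9
H(B, -4)*(12 + 8) = 9*(12 + 8) = 9*20 = 180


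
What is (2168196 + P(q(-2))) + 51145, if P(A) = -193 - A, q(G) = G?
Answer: 2219150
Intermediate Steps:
(2168196 + P(q(-2))) + 51145 = (2168196 + (-193 - 1*(-2))) + 51145 = (2168196 + (-193 + 2)) + 51145 = (2168196 - 191) + 51145 = 2168005 + 51145 = 2219150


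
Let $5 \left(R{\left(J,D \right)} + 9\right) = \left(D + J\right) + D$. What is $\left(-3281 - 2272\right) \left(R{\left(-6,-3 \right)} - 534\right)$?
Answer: $\frac{15143031}{5} \approx 3.0286 \cdot 10^{6}$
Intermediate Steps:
$R{\left(J,D \right)} = -9 + \frac{J}{5} + \frac{2 D}{5}$ ($R{\left(J,D \right)} = -9 + \frac{\left(D + J\right) + D}{5} = -9 + \frac{J + 2 D}{5} = -9 + \left(\frac{J}{5} + \frac{2 D}{5}\right) = -9 + \frac{J}{5} + \frac{2 D}{5}$)
$\left(-3281 - 2272\right) \left(R{\left(-6,-3 \right)} - 534\right) = \left(-3281 - 2272\right) \left(\left(-9 + \frac{1}{5} \left(-6\right) + \frac{2}{5} \left(-3\right)\right) - 534\right) = - 5553 \left(\left(-9 - \frac{6}{5} - \frac{6}{5}\right) - 534\right) = - 5553 \left(- \frac{57}{5} - 534\right) = \left(-5553\right) \left(- \frac{2727}{5}\right) = \frac{15143031}{5}$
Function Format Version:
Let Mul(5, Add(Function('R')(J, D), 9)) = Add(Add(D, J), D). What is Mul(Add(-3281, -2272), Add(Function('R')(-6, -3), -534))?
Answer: Rational(15143031, 5) ≈ 3.0286e+6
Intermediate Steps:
Function('R')(J, D) = Add(-9, Mul(Rational(1, 5), J), Mul(Rational(2, 5), D)) (Function('R')(J, D) = Add(-9, Mul(Rational(1, 5), Add(Add(D, J), D))) = Add(-9, Mul(Rational(1, 5), Add(J, Mul(2, D)))) = Add(-9, Add(Mul(Rational(1, 5), J), Mul(Rational(2, 5), D))) = Add(-9, Mul(Rational(1, 5), J), Mul(Rational(2, 5), D)))
Mul(Add(-3281, -2272), Add(Function('R')(-6, -3), -534)) = Mul(Add(-3281, -2272), Add(Add(-9, Mul(Rational(1, 5), -6), Mul(Rational(2, 5), -3)), -534)) = Mul(-5553, Add(Add(-9, Rational(-6, 5), Rational(-6, 5)), -534)) = Mul(-5553, Add(Rational(-57, 5), -534)) = Mul(-5553, Rational(-2727, 5)) = Rational(15143031, 5)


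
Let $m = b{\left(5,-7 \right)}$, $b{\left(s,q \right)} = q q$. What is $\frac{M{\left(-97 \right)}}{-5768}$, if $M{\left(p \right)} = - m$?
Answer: $\frac{7}{824} \approx 0.0084952$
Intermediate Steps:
$b{\left(s,q \right)} = q^{2}$
$m = 49$ ($m = \left(-7\right)^{2} = 49$)
$M{\left(p \right)} = -49$ ($M{\left(p \right)} = \left(-1\right) 49 = -49$)
$\frac{M{\left(-97 \right)}}{-5768} = - \frac{49}{-5768} = \left(-49\right) \left(- \frac{1}{5768}\right) = \frac{7}{824}$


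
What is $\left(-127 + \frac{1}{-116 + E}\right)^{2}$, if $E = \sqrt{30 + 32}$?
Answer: $\frac{1446962465889}{89699618} + \frac{850577 \sqrt{62}}{44849809} \approx 16131.0$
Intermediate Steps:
$E = \sqrt{62} \approx 7.874$
$\left(-127 + \frac{1}{-116 + E}\right)^{2} = \left(-127 + \frac{1}{-116 + \sqrt{62}}\right)^{2}$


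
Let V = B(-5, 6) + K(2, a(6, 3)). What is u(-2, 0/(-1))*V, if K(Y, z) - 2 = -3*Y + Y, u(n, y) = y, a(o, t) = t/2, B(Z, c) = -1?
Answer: 0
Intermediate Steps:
a(o, t) = t/2 (a(o, t) = t*(½) = t/2)
K(Y, z) = 2 - 2*Y (K(Y, z) = 2 + (-3*Y + Y) = 2 - 2*Y)
V = -3 (V = -1 + (2 - 2*2) = -1 + (2 - 4) = -1 - 2 = -3)
u(-2, 0/(-1))*V = (0/(-1))*(-3) = (0*(-1))*(-3) = 0*(-3) = 0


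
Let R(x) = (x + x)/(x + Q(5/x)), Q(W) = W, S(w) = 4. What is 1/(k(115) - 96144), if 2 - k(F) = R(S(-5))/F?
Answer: -2415/232182962 ≈ -1.0401e-5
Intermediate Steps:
R(x) = 2*x/(x + 5/x) (R(x) = (x + x)/(x + 5/x) = (2*x)/(x + 5/x) = 2*x/(x + 5/x))
k(F) = 2 - 32/(21*F) (k(F) = 2 - 2*4²/(5 + 4²)/F = 2 - 2*16/(5 + 16)/F = 2 - 2*16/21/F = 2 - 2*16*(1/21)/F = 2 - 32/(21*F))
1/(k(115) - 96144) = 1/((2 - 32/21/115) - 96144) = 1/((2 - 32/21*1/115) - 96144) = 1/((2 - 32/2415) - 96144) = 1/(4798/2415 - 96144) = 1/(-232182962/2415) = -2415/232182962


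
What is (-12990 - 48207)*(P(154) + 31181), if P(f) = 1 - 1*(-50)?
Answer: -1911304704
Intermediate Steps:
P(f) = 51 (P(f) = 1 + 50 = 51)
(-12990 - 48207)*(P(154) + 31181) = (-12990 - 48207)*(51 + 31181) = -61197*31232 = -1911304704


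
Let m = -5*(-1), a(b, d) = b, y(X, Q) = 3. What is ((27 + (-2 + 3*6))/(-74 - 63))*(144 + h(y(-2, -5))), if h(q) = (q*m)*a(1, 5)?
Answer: -6837/137 ≈ -49.905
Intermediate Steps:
m = 5
h(q) = 5*q (h(q) = (q*5)*1 = (5*q)*1 = 5*q)
((27 + (-2 + 3*6))/(-74 - 63))*(144 + h(y(-2, -5))) = ((27 + (-2 + 3*6))/(-74 - 63))*(144 + 5*3) = ((27 + (-2 + 18))/(-137))*(144 + 15) = ((27 + 16)*(-1/137))*159 = (43*(-1/137))*159 = -43/137*159 = -6837/137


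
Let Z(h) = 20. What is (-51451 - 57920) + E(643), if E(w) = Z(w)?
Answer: -109351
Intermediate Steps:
E(w) = 20
(-51451 - 57920) + E(643) = (-51451 - 57920) + 20 = -109371 + 20 = -109351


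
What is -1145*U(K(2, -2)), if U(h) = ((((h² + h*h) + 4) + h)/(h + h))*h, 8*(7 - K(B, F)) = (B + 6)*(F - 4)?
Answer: -406475/2 ≈ -2.0324e+5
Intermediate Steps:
K(B, F) = 7 - (-4 + F)*(6 + B)/8 (K(B, F) = 7 - (B + 6)*(F - 4)/8 = 7 - (6 + B)*(-4 + F)/8 = 7 - (-4 + F)*(6 + B)/8)
U(h) = 2 + h² + h/2 (U(h) = ((((h² + h²) + 4) + h)/((2*h)))*h = (((2*h² + 4) + h)*(1/(2*h)))*h = (((4 + 2*h²) + h)*(1/(2*h)))*h = ((4 + h + 2*h²)*(1/(2*h)))*h = ((4 + h + 2*h²)/(2*h))*h = 2 + h² + h/2)
-1145*U(K(2, -2)) = -1145*(2 + (10 + (½)*2 - ¾*(-2) - ⅛*2*(-2))² + (10 + (½)*2 - ¾*(-2) - ⅛*2*(-2))/2) = -1145*(2 + (10 + 1 + 3/2 + ½)² + (10 + 1 + 3/2 + ½)/2) = -1145*(2 + 13² + (½)*13) = -1145*(2 + 169 + 13/2) = -1145*355/2 = -406475/2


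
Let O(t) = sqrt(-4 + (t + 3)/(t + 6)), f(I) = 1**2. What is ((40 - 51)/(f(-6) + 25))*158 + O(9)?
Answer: -869/13 + 4*I*sqrt(5)/5 ≈ -66.846 + 1.7889*I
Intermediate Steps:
f(I) = 1
O(t) = sqrt(-4 + (3 + t)/(6 + t))
((40 - 51)/(f(-6) + 25))*158 + O(9) = ((40 - 51)/(1 + 25))*158 + sqrt(3)*sqrt((-7 - 1*9)/(6 + 9)) = -11/26*158 + sqrt(3)*sqrt((-7 - 9)/15) = -11*1/26*158 + sqrt(3)*sqrt((1/15)*(-16)) = -11/26*158 + sqrt(3)*sqrt(-16/15) = -869/13 + sqrt(3)*(4*I*sqrt(15)/15) = -869/13 + 4*I*sqrt(5)/5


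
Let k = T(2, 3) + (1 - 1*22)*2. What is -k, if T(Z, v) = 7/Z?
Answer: 77/2 ≈ 38.500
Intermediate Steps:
k = -77/2 (k = 7/2 + (1 - 1*22)*2 = 7*(½) + (1 - 22)*2 = 7/2 - 21*2 = 7/2 - 42 = -77/2 ≈ -38.500)
-k = -1*(-77/2) = 77/2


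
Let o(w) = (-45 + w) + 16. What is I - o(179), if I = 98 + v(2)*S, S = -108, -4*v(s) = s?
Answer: 2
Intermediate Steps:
v(s) = -s/4
I = 152 (I = 98 - 1/4*2*(-108) = 98 - 1/2*(-108) = 98 + 54 = 152)
o(w) = -29 + w
I - o(179) = 152 - (-29 + 179) = 152 - 1*150 = 152 - 150 = 2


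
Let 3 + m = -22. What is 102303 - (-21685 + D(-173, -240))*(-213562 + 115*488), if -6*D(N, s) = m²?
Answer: -10291283026/3 ≈ -3.4304e+9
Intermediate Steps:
m = -25 (m = -3 - 22 = -25)
D(N, s) = -625/6 (D(N, s) = -⅙*(-25)² = -⅙*625 = -625/6)
102303 - (-21685 + D(-173, -240))*(-213562 + 115*488) = 102303 - (-21685 - 625/6)*(-213562 + 115*488) = 102303 - (-130735)*(-213562 + 56120)/6 = 102303 - (-130735)*(-157442)/6 = 102303 - 1*10291589935/3 = 102303 - 10291589935/3 = -10291283026/3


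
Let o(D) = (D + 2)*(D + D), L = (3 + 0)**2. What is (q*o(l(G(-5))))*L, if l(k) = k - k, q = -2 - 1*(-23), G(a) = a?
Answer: 0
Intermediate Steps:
q = 21 (q = -2 + 23 = 21)
L = 9 (L = 3**2 = 9)
l(k) = 0
o(D) = 2*D*(2 + D) (o(D) = (2 + D)*(2*D) = 2*D*(2 + D))
(q*o(l(G(-5))))*L = (21*(2*0*(2 + 0)))*9 = (21*(2*0*2))*9 = (21*0)*9 = 0*9 = 0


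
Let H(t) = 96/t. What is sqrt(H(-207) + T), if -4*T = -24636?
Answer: sqrt(29320791)/69 ≈ 78.476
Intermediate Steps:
T = 6159 (T = -1/4*(-24636) = 6159)
sqrt(H(-207) + T) = sqrt(96/(-207) + 6159) = sqrt(96*(-1/207) + 6159) = sqrt(-32/69 + 6159) = sqrt(424939/69) = sqrt(29320791)/69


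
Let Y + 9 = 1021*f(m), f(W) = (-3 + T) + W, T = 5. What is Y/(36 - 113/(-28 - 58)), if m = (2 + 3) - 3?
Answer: 350450/3209 ≈ 109.21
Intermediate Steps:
m = 2 (m = 5 - 3 = 2)
f(W) = 2 + W (f(W) = (-3 + 5) + W = 2 + W)
Y = 4075 (Y = -9 + 1021*(2 + 2) = -9 + 1021*4 = -9 + 4084 = 4075)
Y/(36 - 113/(-28 - 58)) = 4075/(36 - 113/(-28 - 58)) = 4075/(36 - 113/(-86)) = 4075/(36 - 113*(-1/86)) = 4075/(36 + 113/86) = 4075/(3209/86) = 4075*(86/3209) = 350450/3209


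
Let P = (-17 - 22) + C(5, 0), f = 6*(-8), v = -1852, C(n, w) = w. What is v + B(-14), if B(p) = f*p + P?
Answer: -1219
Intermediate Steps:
f = -48
P = -39 (P = (-17 - 22) + 0 = -39 + 0 = -39)
B(p) = -39 - 48*p (B(p) = -48*p - 39 = -39 - 48*p)
v + B(-14) = -1852 + (-39 - 48*(-14)) = -1852 + (-39 + 672) = -1852 + 633 = -1219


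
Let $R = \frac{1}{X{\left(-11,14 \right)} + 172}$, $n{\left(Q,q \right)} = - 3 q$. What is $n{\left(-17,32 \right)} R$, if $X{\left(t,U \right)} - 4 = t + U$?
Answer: $- \frac{96}{179} \approx -0.53631$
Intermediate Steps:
$X{\left(t,U \right)} = 4 + U + t$ ($X{\left(t,U \right)} = 4 + \left(t + U\right) = 4 + \left(U + t\right) = 4 + U + t$)
$R = \frac{1}{179}$ ($R = \frac{1}{\left(4 + 14 - 11\right) + 172} = \frac{1}{7 + 172} = \frac{1}{179} \approx 0.0055866$)
$n{\left(-17,32 \right)} R = \left(-3\right) 32 \cdot \frac{1}{179} = \left(-96\right) \frac{1}{179} = - \frac{96}{179}$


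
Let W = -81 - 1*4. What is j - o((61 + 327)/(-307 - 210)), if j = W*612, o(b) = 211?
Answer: -52231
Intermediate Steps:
W = -85 (W = -81 - 4 = -85)
j = -52020 (j = -85*612 = -52020)
j - o((61 + 327)/(-307 - 210)) = -52020 - 1*211 = -52020 - 211 = -52231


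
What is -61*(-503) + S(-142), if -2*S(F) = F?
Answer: 30754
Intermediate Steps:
S(F) = -F/2
-61*(-503) + S(-142) = -61*(-503) - ½*(-142) = 30683 + 71 = 30754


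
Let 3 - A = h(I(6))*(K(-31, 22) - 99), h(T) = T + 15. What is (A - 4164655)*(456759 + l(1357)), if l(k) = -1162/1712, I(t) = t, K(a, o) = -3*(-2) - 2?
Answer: -1627536959151811/856 ≈ -1.9013e+12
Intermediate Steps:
K(a, o) = 4 (K(a, o) = 6 - 2 = 4)
l(k) = -581/856 (l(k) = -1162*1/1712 = -581/856)
h(T) = 15 + T
A = 1998 (A = 3 - (15 + 6)*(4 - 99) = 3 - 21*(-95) = 3 - 1*(-1995) = 3 + 1995 = 1998)
(A - 4164655)*(456759 + l(1357)) = (1998 - 4164655)*(456759 - 581/856) = -4162657*390985123/856 = -1627536959151811/856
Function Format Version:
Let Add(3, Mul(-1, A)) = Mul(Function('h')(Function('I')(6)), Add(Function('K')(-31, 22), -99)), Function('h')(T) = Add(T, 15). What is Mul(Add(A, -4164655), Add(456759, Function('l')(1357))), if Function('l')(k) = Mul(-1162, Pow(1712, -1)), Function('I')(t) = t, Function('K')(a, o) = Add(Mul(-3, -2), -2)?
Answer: Rational(-1627536959151811, 856) ≈ -1.9013e+12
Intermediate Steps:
Function('K')(a, o) = 4 (Function('K')(a, o) = Add(6, -2) = 4)
Function('l')(k) = Rational(-581, 856) (Function('l')(k) = Mul(-1162, Rational(1, 1712)) = Rational(-581, 856))
Function('h')(T) = Add(15, T)
A = 1998 (A = Add(3, Mul(-1, Mul(Add(15, 6), Add(4, -99)))) = Add(3, Mul(-1, Mul(21, -95))) = Add(3, Mul(-1, -1995)) = Add(3, 1995) = 1998)
Mul(Add(A, -4164655), Add(456759, Function('l')(1357))) = Mul(Add(1998, -4164655), Add(456759, Rational(-581, 856))) = Mul(-4162657, Rational(390985123, 856)) = Rational(-1627536959151811, 856)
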